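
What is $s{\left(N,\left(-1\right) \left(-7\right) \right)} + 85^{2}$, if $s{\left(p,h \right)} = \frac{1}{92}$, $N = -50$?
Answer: $\frac{664701}{92} \approx 7225.0$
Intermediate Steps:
$s{\left(p,h \right)} = \frac{1}{92}$
$s{\left(N,\left(-1\right) \left(-7\right) \right)} + 85^{2} = \frac{1}{92} + 85^{2} = \frac{1}{92} + 7225 = \frac{664701}{92}$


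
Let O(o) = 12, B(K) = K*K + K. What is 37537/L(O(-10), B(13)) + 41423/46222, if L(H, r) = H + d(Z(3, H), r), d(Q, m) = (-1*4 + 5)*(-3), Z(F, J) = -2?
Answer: 1735408021/415998 ≈ 4171.7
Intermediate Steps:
B(K) = K + K² (B(K) = K² + K = K + K²)
d(Q, m) = -3 (d(Q, m) = (-4 + 5)*(-3) = 1*(-3) = -3)
L(H, r) = -3 + H (L(H, r) = H - 3 = -3 + H)
37537/L(O(-10), B(13)) + 41423/46222 = 37537/(-3 + 12) + 41423/46222 = 37537/9 + 41423*(1/46222) = 37537*(⅑) + 41423/46222 = 37537/9 + 41423/46222 = 1735408021/415998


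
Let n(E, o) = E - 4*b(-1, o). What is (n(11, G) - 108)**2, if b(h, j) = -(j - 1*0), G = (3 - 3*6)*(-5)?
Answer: 41209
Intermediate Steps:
G = 75 (G = (3 - 18)*(-5) = -15*(-5) = 75)
b(h, j) = -j (b(h, j) = -(j + 0) = -j)
n(E, o) = E + 4*o (n(E, o) = E - (-4)*o = E + 4*o)
(n(11, G) - 108)**2 = ((11 + 4*75) - 108)**2 = ((11 + 300) - 108)**2 = (311 - 108)**2 = 203**2 = 41209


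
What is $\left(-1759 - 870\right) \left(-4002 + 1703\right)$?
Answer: $6044071$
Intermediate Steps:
$\left(-1759 - 870\right) \left(-4002 + 1703\right) = \left(-1759 - 870\right) \left(-2299\right) = \left(-2629\right) \left(-2299\right) = 6044071$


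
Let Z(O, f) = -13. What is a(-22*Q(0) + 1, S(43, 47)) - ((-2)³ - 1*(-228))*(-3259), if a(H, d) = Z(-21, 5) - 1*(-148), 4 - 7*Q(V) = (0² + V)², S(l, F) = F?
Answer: 717115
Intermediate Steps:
Q(V) = 4/7 - V²/7 (Q(V) = 4/7 - (0² + V)²/7 = 4/7 - (0 + V)²/7 = 4/7 - V²/7)
a(H, d) = 135 (a(H, d) = -13 - 1*(-148) = -13 + 148 = 135)
a(-22*Q(0) + 1, S(43, 47)) - ((-2)³ - 1*(-228))*(-3259) = 135 - ((-2)³ - 1*(-228))*(-3259) = 135 - (-8 + 228)*(-3259) = 135 - 220*(-3259) = 135 - 1*(-716980) = 135 + 716980 = 717115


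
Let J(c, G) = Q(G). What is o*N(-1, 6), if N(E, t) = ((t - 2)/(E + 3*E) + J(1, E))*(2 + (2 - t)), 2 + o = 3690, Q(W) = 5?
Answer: -29504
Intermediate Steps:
J(c, G) = 5
o = 3688 (o = -2 + 3690 = 3688)
N(E, t) = (4 - t)*(5 + (-2 + t)/(4*E)) (N(E, t) = ((t - 2)/(E + 3*E) + 5)*(2 + (2 - t)) = ((-2 + t)/((4*E)) + 5)*(4 - t) = ((-2 + t)*(1/(4*E)) + 5)*(4 - t) = ((-2 + t)/(4*E) + 5)*(4 - t) = (5 + (-2 + t)/(4*E))*(4 - t) = (4 - t)*(5 + (-2 + t)/(4*E)))
o*N(-1, 6) = 3688*((¼)*(-8 - 1*6² + 6*6 - 20*(-1)*(-4 + 6))/(-1)) = 3688*((¼)*(-1)*(-8 - 1*36 + 36 - 20*(-1)*2)) = 3688*((¼)*(-1)*(-8 - 36 + 36 + 40)) = 3688*((¼)*(-1)*32) = 3688*(-8) = -29504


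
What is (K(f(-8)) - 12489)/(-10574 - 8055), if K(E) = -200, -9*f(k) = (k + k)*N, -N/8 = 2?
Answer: 12689/18629 ≈ 0.68114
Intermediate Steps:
N = -16 (N = -8*2 = -16)
f(k) = 32*k/9 (f(k) = -(k + k)*(-16)/9 = -2*k*(-16)/9 = -(-32)*k/9 = 32*k/9)
(K(f(-8)) - 12489)/(-10574 - 8055) = (-200 - 12489)/(-10574 - 8055) = -12689/(-18629) = -12689*(-1/18629) = 12689/18629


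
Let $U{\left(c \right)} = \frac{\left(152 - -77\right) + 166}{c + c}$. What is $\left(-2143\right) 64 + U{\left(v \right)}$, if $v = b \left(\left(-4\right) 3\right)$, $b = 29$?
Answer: $- \frac{95458187}{696} \approx -1.3715 \cdot 10^{5}$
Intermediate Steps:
$v = -348$ ($v = 29 \left(\left(-4\right) 3\right) = 29 \left(-12\right) = -348$)
$U{\left(c \right)} = \frac{395}{2 c}$ ($U{\left(c \right)} = \frac{\left(152 + 77\right) + 166}{2 c} = \left(229 + 166\right) \frac{1}{2 c} = 395 \frac{1}{2 c} = \frac{395}{2 c}$)
$\left(-2143\right) 64 + U{\left(v \right)} = \left(-2143\right) 64 + \frac{395}{2 \left(-348\right)} = -137152 + \frac{395}{2} \left(- \frac{1}{348}\right) = -137152 - \frac{395}{696} = - \frac{95458187}{696}$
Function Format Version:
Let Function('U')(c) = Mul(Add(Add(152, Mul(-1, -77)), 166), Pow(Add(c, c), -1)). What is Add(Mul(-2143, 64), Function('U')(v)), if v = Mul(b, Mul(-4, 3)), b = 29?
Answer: Rational(-95458187, 696) ≈ -1.3715e+5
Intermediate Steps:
v = -348 (v = Mul(29, Mul(-4, 3)) = Mul(29, -12) = -348)
Function('U')(c) = Mul(Rational(395, 2), Pow(c, -1)) (Function('U')(c) = Mul(Add(Add(152, 77), 166), Pow(Mul(2, c), -1)) = Mul(Add(229, 166), Mul(Rational(1, 2), Pow(c, -1))) = Mul(395, Mul(Rational(1, 2), Pow(c, -1))) = Mul(Rational(395, 2), Pow(c, -1)))
Add(Mul(-2143, 64), Function('U')(v)) = Add(Mul(-2143, 64), Mul(Rational(395, 2), Pow(-348, -1))) = Add(-137152, Mul(Rational(395, 2), Rational(-1, 348))) = Add(-137152, Rational(-395, 696)) = Rational(-95458187, 696)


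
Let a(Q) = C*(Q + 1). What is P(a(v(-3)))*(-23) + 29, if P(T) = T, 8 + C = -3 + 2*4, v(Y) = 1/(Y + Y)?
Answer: 173/2 ≈ 86.500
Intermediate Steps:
v(Y) = 1/(2*Y)
C = -3 (C = -8 + (-3 + 2*4) = -8 + (-3 + 8) = -8 + 5 = -3)
a(Q) = -3 - 3*Q (a(Q) = -3*(Q + 1) = -3*(1 + Q) = -3 - 3*Q)
P(a(v(-3)))*(-23) + 29 = (-3 - 3/(2*(-3)))*(-23) + 29 = (-3 - 3*(-1)/(2*3))*(-23) + 29 = (-3 - 3*(-⅙))*(-23) + 29 = (-3 + ½)*(-23) + 29 = -5/2*(-23) + 29 = 115/2 + 29 = 173/2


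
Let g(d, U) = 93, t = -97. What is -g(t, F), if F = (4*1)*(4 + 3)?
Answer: -93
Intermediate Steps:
F = 28 (F = 4*7 = 28)
-g(t, F) = -1*93 = -93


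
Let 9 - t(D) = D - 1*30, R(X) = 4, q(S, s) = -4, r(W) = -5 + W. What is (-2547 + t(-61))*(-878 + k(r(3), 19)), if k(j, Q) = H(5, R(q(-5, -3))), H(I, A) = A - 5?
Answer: 2150913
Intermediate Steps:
H(I, A) = -5 + A
k(j, Q) = -1 (k(j, Q) = -5 + 4 = -1)
t(D) = 39 - D (t(D) = 9 - (D - 1*30) = 9 - (D - 30) = 9 - (-30 + D) = 9 + (30 - D) = 39 - D)
(-2547 + t(-61))*(-878 + k(r(3), 19)) = (-2547 + (39 - 1*(-61)))*(-878 - 1) = (-2547 + (39 + 61))*(-879) = (-2547 + 100)*(-879) = -2447*(-879) = 2150913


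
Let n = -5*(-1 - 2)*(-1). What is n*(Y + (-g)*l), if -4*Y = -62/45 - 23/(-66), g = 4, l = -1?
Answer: -16859/264 ≈ -63.860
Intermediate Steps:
Y = 1019/3960 (Y = -(-62/45 - 23/(-66))/4 = -(-62*1/45 - 23*(-1/66))/4 = -(-62/45 + 23/66)/4 = -¼*(-1019/990) = 1019/3960 ≈ 0.25732)
n = -15 (n = -5*(-3)*(-1) = 15*(-1) = -15)
n*(Y + (-g)*l) = -15*(1019/3960 - 1*4*(-1)) = -15*(1019/3960 - 4*(-1)) = -15*(1019/3960 + 4) = -15*16859/3960 = -16859/264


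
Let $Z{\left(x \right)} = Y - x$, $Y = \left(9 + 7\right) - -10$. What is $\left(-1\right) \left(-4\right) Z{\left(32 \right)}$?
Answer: $-24$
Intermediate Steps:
$Y = 26$ ($Y = 16 + 10 = 26$)
$Z{\left(x \right)} = 26 - x$
$\left(-1\right) \left(-4\right) Z{\left(32 \right)} = \left(-1\right) \left(-4\right) \left(26 - 32\right) = 4 \left(26 - 32\right) = 4 \left(-6\right) = -24$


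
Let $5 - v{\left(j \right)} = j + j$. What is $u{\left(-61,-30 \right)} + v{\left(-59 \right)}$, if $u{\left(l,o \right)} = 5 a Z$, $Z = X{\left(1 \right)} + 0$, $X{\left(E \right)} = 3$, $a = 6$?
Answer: $213$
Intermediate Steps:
$v{\left(j \right)} = 5 - 2 j$ ($v{\left(j \right)} = 5 - \left(j + j\right) = 5 - 2 j$)
$Z = 3$ ($Z = 3 + 0 = 3$)
$u{\left(l,o \right)} = 90$ ($u{\left(l,o \right)} = 5 \cdot 6 \cdot 3 = 30 \cdot 3 = 90$)
$u{\left(-61,-30 \right)} + v{\left(-59 \right)} = 90 + \left(5 - -118\right) = 90 + \left(5 + 118\right) = 90 + 123 = 213$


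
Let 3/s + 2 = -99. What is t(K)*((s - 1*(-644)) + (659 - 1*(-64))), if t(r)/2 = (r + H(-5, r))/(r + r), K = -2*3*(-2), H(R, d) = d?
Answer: 276128/101 ≈ 2733.9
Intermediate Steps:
s = -3/101 (s = 3/(-2 - 99) = 3/(-101) = 3*(-1/101) = -3/101 ≈ -0.029703)
K = 12 (K = -6*(-2) = 12)
t(r) = 2 (t(r) = 2*((r + r)/(r + r)) = 2*((2*r)/((2*r))) = 2*((2*r)*(1/(2*r))) = 2*1 = 2)
t(K)*((s - 1*(-644)) + (659 - 1*(-64))) = 2*((-3/101 - 1*(-644)) + (659 - 1*(-64))) = 2*((-3/101 + 644) + (659 + 64)) = 2*(65041/101 + 723) = 2*(138064/101) = 276128/101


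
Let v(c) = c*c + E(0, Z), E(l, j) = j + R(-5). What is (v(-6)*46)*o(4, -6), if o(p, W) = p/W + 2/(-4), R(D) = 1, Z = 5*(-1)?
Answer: -5152/3 ≈ -1717.3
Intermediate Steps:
Z = -5
E(l, j) = 1 + j (E(l, j) = j + 1 = 1 + j)
v(c) = -4 + c² (v(c) = c*c + (1 - 5) = c² - 4 = -4 + c²)
o(p, W) = -½ + p/W (o(p, W) = p/W + 2*(-¼) = p/W - ½ = -½ + p/W)
(v(-6)*46)*o(4, -6) = ((-4 + (-6)²)*46)*((4 - ½*(-6))/(-6)) = ((-4 + 36)*46)*(-(4 + 3)/6) = (32*46)*(-⅙*7) = 1472*(-7/6) = -5152/3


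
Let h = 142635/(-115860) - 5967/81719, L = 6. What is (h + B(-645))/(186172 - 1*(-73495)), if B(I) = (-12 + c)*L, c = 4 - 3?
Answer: -2498952575/9641245633756 ≈ -0.00025919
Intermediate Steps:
c = 1
B(I) = -66 (B(I) = (-12 + 1)*6 = -11*6 = -66)
h = -48420887/37129268 (h = 142635*(-1/115860) - 5967*1/81719 = -9509/7724 - 351/4807 = -48420887/37129268 ≈ -1.3041)
(h + B(-645))/(186172 - 1*(-73495)) = (-48420887/37129268 - 66)/(186172 - 1*(-73495)) = -2498952575/(37129268*(186172 + 73495)) = -2498952575/37129268/259667 = -2498952575/37129268*1/259667 = -2498952575/9641245633756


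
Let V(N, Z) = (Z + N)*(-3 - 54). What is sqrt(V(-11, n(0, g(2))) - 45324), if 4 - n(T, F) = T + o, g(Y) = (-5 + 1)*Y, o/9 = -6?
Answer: I*sqrt(48003) ≈ 219.1*I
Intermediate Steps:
o = -54 (o = 9*(-6) = -54)
g(Y) = -4*Y
n(T, F) = 58 - T (n(T, F) = 4 - (T - 54) = 4 - (-54 + T) = 4 + (54 - T) = 58 - T)
V(N, Z) = -57*N - 57*Z (V(N, Z) = (N + Z)*(-57) = -57*N - 57*Z)
sqrt(V(-11, n(0, g(2))) - 45324) = sqrt((-57*(-11) - 57*(58 - 1*0)) - 45324) = sqrt((627 - 57*(58 + 0)) - 45324) = sqrt((627 - 57*58) - 45324) = sqrt((627 - 3306) - 45324) = sqrt(-2679 - 45324) = sqrt(-48003) = I*sqrt(48003)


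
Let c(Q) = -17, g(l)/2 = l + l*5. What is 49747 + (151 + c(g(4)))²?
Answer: 67703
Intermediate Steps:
g(l) = 12*l (g(l) = 2*(l + l*5) = 2*(l + 5*l) = 2*(6*l) = 12*l)
49747 + (151 + c(g(4)))² = 49747 + (151 - 17)² = 49747 + 134² = 49747 + 17956 = 67703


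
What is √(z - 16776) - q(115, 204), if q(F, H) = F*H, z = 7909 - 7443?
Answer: -23460 + I*√16310 ≈ -23460.0 + 127.71*I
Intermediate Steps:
z = 466
√(z - 16776) - q(115, 204) = √(466 - 16776) - 115*204 = √(-16310) - 1*23460 = I*√16310 - 23460 = -23460 + I*√16310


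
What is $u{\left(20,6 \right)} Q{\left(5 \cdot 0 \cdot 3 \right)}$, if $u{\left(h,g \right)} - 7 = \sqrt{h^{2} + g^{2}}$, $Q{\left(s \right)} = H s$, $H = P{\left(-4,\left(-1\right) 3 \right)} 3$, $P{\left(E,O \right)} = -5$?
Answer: $0$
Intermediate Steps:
$H = -15$ ($H = \left(-5\right) 3 = -15$)
$Q{\left(s \right)} = - 15 s$
$u{\left(h,g \right)} = 7 + \sqrt{g^{2} + h^{2}}$ ($u{\left(h,g \right)} = 7 + \sqrt{h^{2} + g^{2}} = 7 + \sqrt{g^{2} + h^{2}}$)
$u{\left(20,6 \right)} Q{\left(5 \cdot 0 \cdot 3 \right)} = \left(7 + \sqrt{6^{2} + 20^{2}}\right) \left(- 15 \cdot 5 \cdot 0 \cdot 3\right) = \left(7 + \sqrt{36 + 400}\right) \left(- 15 \cdot 0 \cdot 3\right) = \left(7 + \sqrt{436}\right) \left(\left(-15\right) 0\right) = \left(7 + 2 \sqrt{109}\right) 0 = 0$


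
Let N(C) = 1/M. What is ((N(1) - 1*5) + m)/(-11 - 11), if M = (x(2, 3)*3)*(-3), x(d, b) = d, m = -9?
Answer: 23/36 ≈ 0.63889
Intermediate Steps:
M = -18 (M = (2*3)*(-3) = 6*(-3) = -18)
N(C) = -1/18 (N(C) = 1/(-18) = -1/18)
((N(1) - 1*5) + m)/(-11 - 11) = ((-1/18 - 1*5) - 9)/(-11 - 11) = ((-1/18 - 5) - 9)/(-22) = (-91/18 - 9)*(-1/22) = -253/18*(-1/22) = 23/36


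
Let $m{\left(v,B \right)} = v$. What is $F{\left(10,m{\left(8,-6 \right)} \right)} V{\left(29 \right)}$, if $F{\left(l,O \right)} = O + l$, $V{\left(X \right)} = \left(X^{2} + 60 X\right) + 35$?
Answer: $47088$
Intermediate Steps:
$V{\left(X \right)} = 35 + X^{2} + 60 X$
$F{\left(10,m{\left(8,-6 \right)} \right)} V{\left(29 \right)} = \left(8 + 10\right) \left(35 + 29^{2} + 60 \cdot 29\right) = 18 \left(35 + 841 + 1740\right) = 18 \cdot 2616 = 47088$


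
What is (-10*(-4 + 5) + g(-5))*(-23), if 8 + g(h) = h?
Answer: 529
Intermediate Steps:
g(h) = -8 + h
(-10*(-4 + 5) + g(-5))*(-23) = (-10*(-4 + 5) + (-8 - 5))*(-23) = (-10*1 - 13)*(-23) = (-10 - 13)*(-23) = -23*(-23) = 529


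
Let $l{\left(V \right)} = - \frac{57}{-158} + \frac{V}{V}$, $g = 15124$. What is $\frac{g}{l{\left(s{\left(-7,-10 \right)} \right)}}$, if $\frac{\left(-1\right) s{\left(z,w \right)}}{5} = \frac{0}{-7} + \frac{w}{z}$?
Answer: $\frac{2389592}{215} \approx 11114.0$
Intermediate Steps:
$s{\left(z,w \right)} = - \frac{5 w}{z}$ ($s{\left(z,w \right)} = - 5 \left(\frac{0}{-7} + \frac{w}{z}\right) = - 5 \left(0 \left(- \frac{1}{7}\right) + \frac{w}{z}\right) = - 5 \left(0 + \frac{w}{z}\right) = - 5 \frac{w}{z} = - \frac{5 w}{z}$)
$l{\left(V \right)} = \frac{215}{158}$ ($l{\left(V \right)} = \left(-57\right) \left(- \frac{1}{158}\right) + 1 = \frac{57}{158} + 1 = \frac{215}{158}$)
$\frac{g}{l{\left(s{\left(-7,-10 \right)} \right)}} = \frac{15124}{\frac{215}{158}} = 15124 \cdot \frac{158}{215} = \frac{2389592}{215}$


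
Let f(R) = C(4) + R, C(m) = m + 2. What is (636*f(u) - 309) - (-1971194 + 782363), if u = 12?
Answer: 1199970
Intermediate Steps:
C(m) = 2 + m
f(R) = 6 + R (f(R) = (2 + 4) + R = 6 + R)
(636*f(u) - 309) - (-1971194 + 782363) = (636*(6 + 12) - 309) - (-1971194 + 782363) = (636*18 - 309) - 1*(-1188831) = (11448 - 309) + 1188831 = 11139 + 1188831 = 1199970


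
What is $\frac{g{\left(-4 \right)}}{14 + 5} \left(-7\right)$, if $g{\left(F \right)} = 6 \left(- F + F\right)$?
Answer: $0$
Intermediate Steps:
$g{\left(F \right)} = 0$ ($g{\left(F \right)} = 6 \cdot 0 = 0$)
$\frac{g{\left(-4 \right)}}{14 + 5} \left(-7\right) = \frac{1}{14 + 5} \cdot 0 \left(-7\right) = \frac{1}{19} \cdot 0 \left(-7\right) = 0 \left(-7\right) = 0$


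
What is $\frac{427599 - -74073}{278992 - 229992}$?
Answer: $\frac{62709}{6125} \approx 10.238$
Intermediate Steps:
$\frac{427599 - -74073}{278992 - 229992} = \frac{427599 + \left(-134839 + 208912\right)}{49000} = \left(427599 + 74073\right) \frac{1}{49000} = 501672 \cdot \frac{1}{49000} = \frac{62709}{6125}$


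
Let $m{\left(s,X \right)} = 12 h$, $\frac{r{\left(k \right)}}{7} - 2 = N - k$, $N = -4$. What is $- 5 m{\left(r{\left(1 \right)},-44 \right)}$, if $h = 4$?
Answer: $-240$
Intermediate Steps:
$r{\left(k \right)} = -14 - 7 k$ ($r{\left(k \right)} = 14 + 7 \left(-4 - k\right) = 14 - \left(28 + 7 k\right) = -14 - 7 k$)
$m{\left(s,X \right)} = 48$ ($m{\left(s,X \right)} = 12 \cdot 4 = 48$)
$- 5 m{\left(r{\left(1 \right)},-44 \right)} = \left(-5\right) 48 = -240$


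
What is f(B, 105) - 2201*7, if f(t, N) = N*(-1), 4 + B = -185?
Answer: -15512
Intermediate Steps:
B = -189 (B = -4 - 185 = -189)
f(t, N) = -N
f(B, 105) - 2201*7 = -1*105 - 2201*7 = -105 - 1*15407 = -105 - 15407 = -15512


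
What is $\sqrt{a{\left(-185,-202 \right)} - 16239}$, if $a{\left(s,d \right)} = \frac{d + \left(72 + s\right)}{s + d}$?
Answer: $\frac{i \sqrt{30024406}}{43} \approx 127.43 i$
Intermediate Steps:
$a{\left(s,d \right)} = \frac{72 + d + s}{d + s}$
$\sqrt{a{\left(-185,-202 \right)} - 16239} = \sqrt{\frac{72 - 202 - 185}{-202 - 185} - 16239} = \sqrt{\frac{1}{-387} \left(-315\right) - 16239} = \sqrt{\left(- \frac{1}{387}\right) \left(-315\right) - 16239} = \sqrt{\frac{35}{43} - 16239} = \sqrt{- \frac{698242}{43}} = \frac{i \sqrt{30024406}}{43}$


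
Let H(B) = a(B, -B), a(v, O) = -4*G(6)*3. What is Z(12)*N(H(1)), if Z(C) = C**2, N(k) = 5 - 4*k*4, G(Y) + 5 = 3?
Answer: -54576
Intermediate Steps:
G(Y) = -2 (G(Y) = -5 + 3 = -2)
a(v, O) = 24 (a(v, O) = -4*(-2)*3 = 8*3 = 24)
H(B) = 24
N(k) = 5 - 16*k
Z(12)*N(H(1)) = 12**2*(5 - 16*24) = 144*(5 - 384) = 144*(-379) = -54576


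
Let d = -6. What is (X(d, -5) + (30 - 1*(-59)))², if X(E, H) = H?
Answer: 7056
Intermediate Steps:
(X(d, -5) + (30 - 1*(-59)))² = (-5 + (30 - 1*(-59)))² = (-5 + (30 + 59))² = (-5 + 89)² = 84² = 7056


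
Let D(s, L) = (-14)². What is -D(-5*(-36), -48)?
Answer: -196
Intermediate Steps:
D(s, L) = 196
-D(-5*(-36), -48) = -1*196 = -196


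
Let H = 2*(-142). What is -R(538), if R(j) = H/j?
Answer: 142/269 ≈ 0.52788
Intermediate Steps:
H = -284
R(j) = -284/j
-R(538) = -(-284)/538 = -1*(-142/269) = 142/269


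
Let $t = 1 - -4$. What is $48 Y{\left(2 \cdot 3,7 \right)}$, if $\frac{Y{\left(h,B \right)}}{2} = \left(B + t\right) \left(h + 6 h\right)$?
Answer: $48384$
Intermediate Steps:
$t = 5$ ($t = 1 + 4 = 5$)
$Y{\left(h,B \right)} = 14 h \left(5 + B\right)$ ($Y{\left(h,B \right)} = 2 \left(B + 5\right) \left(h + 6 h\right) = 2 \left(5 + B\right) 7 h = 2 \cdot 7 h \left(5 + B\right) = 14 h \left(5 + B\right)$)
$48 Y{\left(2 \cdot 3,7 \right)} = 48 \cdot 14 \cdot 2 \cdot 3 \left(5 + 7\right) = 48 \cdot 14 \cdot 6 \cdot 12 = 48 \cdot 1008 = 48384$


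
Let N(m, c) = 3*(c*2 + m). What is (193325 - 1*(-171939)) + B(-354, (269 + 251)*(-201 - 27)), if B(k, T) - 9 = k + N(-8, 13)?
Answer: 364973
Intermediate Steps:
N(m, c) = 3*m + 6*c (N(m, c) = 3*(2*c + m) = 3*(m + 2*c) = 3*m + 6*c)
B(k, T) = 63 + k (B(k, T) = 9 + (k + (3*(-8) + 6*13)) = 9 + (k + (-24 + 78)) = 9 + (k + 54) = 9 + (54 + k) = 63 + k)
(193325 - 1*(-171939)) + B(-354, (269 + 251)*(-201 - 27)) = (193325 - 1*(-171939)) + (63 - 354) = (193325 + 171939) - 291 = 365264 - 291 = 364973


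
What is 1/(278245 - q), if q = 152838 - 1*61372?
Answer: 1/186779 ≈ 5.3539e-6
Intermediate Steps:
q = 91466 (q = 152838 - 61372 = 91466)
1/(278245 - q) = 1/(278245 - 1*91466) = 1/(278245 - 91466) = 1/186779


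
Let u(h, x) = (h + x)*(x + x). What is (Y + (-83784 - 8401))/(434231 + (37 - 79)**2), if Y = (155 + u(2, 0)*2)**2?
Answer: -13632/87199 ≈ -0.15633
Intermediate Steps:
u(h, x) = 2*x*(h + x) (u(h, x) = (h + x)*(2*x) = 2*x*(h + x))
Y = 24025 (Y = (155 + (2*0*(2 + 0))*2)**2 = (155 + (2*0*2)*2)**2 = (155 + 0*2)**2 = (155 + 0)**2 = 155**2 = 24025)
(Y + (-83784 - 8401))/(434231 + (37 - 79)**2) = (24025 + (-83784 - 8401))/(434231 + (37 - 79)**2) = (24025 - 92185)/(434231 + (-42)**2) = -68160/(434231 + 1764) = -68160/435995 = -68160*1/435995 = -13632/87199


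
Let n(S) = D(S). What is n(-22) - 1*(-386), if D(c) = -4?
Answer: 382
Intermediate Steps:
n(S) = -4
n(-22) - 1*(-386) = -4 - 1*(-386) = -4 + 386 = 382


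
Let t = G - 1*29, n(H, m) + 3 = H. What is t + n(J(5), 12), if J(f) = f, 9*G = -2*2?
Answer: -247/9 ≈ -27.444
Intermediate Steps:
G = -4/9 (G = (-2*2)/9 = (⅑)*(-4) = -4/9 ≈ -0.44444)
n(H, m) = -3 + H
t = -265/9 (t = -4/9 - 1*29 = -4/9 - 29 = -265/9 ≈ -29.444)
t + n(J(5), 12) = -265/9 + (-3 + 5) = -265/9 + 2 = -247/9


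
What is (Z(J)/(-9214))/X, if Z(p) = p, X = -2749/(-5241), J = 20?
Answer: -52410/12664643 ≈ -0.0041383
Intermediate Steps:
X = 2749/5241 (X = -2749*(-1/5241) = 2749/5241 ≈ 0.52452)
(Z(J)/(-9214))/X = (20/(-9214))/(2749/5241) = (20*(-1/9214))*(5241/2749) = -10/4607*5241/2749 = -52410/12664643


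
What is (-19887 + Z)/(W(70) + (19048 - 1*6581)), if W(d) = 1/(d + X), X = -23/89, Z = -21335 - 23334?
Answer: -200349546/38691379 ≈ -5.1781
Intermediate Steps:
Z = -44669
X = -23/89 (X = -23*1/89 = -23/89 ≈ -0.25843)
W(d) = 1/(-23/89 + d) (W(d) = 1/(d - 23/89) = 1/(-23/89 + d))
(-19887 + Z)/(W(70) + (19048 - 1*6581)) = (-19887 - 44669)/(89/(-23 + 89*70) + (19048 - 1*6581)) = -64556/(89/(-23 + 6230) + (19048 - 6581)) = -64556/(89/6207 + 12467) = -64556/77382758/6207 = -64556*6207/77382758 = -200349546/38691379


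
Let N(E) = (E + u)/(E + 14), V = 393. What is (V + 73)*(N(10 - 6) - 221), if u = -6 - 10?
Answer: -309890/3 ≈ -1.0330e+5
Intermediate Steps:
u = -16
N(E) = (-16 + E)/(14 + E) (N(E) = (E - 16)/(E + 14) = (-16 + E)/(14 + E))
(V + 73)*(N(10 - 6) - 221) = (393 + 73)*((-16 + (10 - 6))/(14 + (10 - 6)) - 221) = 466*((-16 + 4)/(14 + 4) - 221) = 466*(-12/18 - 221) = 466*((1/18)*(-12) - 221) = 466*(-⅔ - 221) = 466*(-665/3) = -309890/3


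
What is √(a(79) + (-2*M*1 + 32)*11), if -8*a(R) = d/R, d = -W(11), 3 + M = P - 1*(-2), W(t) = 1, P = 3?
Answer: √30755806/316 ≈ 17.550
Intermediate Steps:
M = 2 (M = -3 + (3 - 1*(-2)) = -3 + (3 + 2) = -3 + 5 = 2)
d = -1 (d = -1*1 = -1)
a(R) = 1/(8*R) (a(R) = -(-1)/(8*R) = 1/(8*R))
√(a(79) + (-2*M*1 + 32)*11) = √((⅛)/79 + (-2*2*1 + 32)*11) = √((⅛)*(1/79) + (-4*1 + 32)*11) = √(1/632 + (-4 + 32)*11) = √(1/632 + 28*11) = √(1/632 + 308) = √(194657/632) = √30755806/316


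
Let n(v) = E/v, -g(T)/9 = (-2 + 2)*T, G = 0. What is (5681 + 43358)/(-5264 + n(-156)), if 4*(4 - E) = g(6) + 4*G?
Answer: -1912521/205297 ≈ -9.3159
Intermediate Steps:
g(T) = 0 (g(T) = -9*(-2 + 2)*T = -0*T = -9*0 = 0)
E = 4 (E = 4 - (0 + 4*0)/4 = 4 - (0 + 0)/4 = 4 - ¼*0 = 4 + 0 = 4)
n(v) = 4/v
(5681 + 43358)/(-5264 + n(-156)) = (5681 + 43358)/(-5264 + 4/(-156)) = 49039/(-5264 + 4*(-1/156)) = 49039/(-5264 - 1/39) = 49039/(-205297/39) = 49039*(-39/205297) = -1912521/205297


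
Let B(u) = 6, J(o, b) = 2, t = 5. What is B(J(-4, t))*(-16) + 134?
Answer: 38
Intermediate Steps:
B(J(-4, t))*(-16) + 134 = 6*(-16) + 134 = -96 + 134 = 38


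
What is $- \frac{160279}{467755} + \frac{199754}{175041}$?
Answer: $\frac{65380535831}{81876302955} \approx 0.79853$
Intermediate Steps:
$- \frac{160279}{467755} + \frac{199754}{175041} = \frac{65380535831}{81876302955}$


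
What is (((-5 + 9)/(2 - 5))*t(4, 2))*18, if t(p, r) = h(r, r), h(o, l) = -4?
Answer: 96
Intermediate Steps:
t(p, r) = -4
(((-5 + 9)/(2 - 5))*t(4, 2))*18 = (((-5 + 9)/(2 - 5))*(-4))*18 = ((4/(-3))*(-4))*18 = ((4*(-⅓))*(-4))*18 = -4/3*(-4)*18 = (16/3)*18 = 96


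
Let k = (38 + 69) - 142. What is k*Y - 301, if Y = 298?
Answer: -10731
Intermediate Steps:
k = -35 (k = 107 - 142 = -35)
k*Y - 301 = -35*298 - 301 = -10430 - 301 = -10731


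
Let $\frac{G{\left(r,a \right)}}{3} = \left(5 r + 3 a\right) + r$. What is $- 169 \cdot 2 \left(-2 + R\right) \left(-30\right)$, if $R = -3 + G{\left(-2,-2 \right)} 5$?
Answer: $-2788500$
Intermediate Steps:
$G{\left(r,a \right)} = 9 a + 18 r$ ($G{\left(r,a \right)} = 3 \left(\left(5 r + 3 a\right) + r\right) = 3 \left(\left(3 a + 5 r\right) + r\right) = 3 \left(3 a + 6 r\right) = 9 a + 18 r$)
$R = -273$ ($R = -3 + \left(9 \left(-2\right) + 18 \left(-2\right)\right) 5 = -3 + \left(-18 - 36\right) 5 = -3 - 270 = -273$)
$- 169 \cdot 2 \left(-2 + R\right) \left(-30\right) = - 169 \cdot 2 \left(-2 - 273\right) \left(-30\right) = - 169 \cdot 2 \left(-275\right) \left(-30\right) = \left(-169\right) \left(-550\right) \left(-30\right) = 92950 \left(-30\right) = -2788500$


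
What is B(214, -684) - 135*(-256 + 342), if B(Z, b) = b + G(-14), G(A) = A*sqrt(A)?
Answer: -12294 - 14*I*sqrt(14) ≈ -12294.0 - 52.383*I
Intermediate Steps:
G(A) = A**(3/2)
B(Z, b) = b - 14*I*sqrt(14) (B(Z, b) = b + (-14)**(3/2) = b - 14*I*sqrt(14))
B(214, -684) - 135*(-256 + 342) = (-684 - 14*I*sqrt(14)) - 135*(-256 + 342) = (-684 - 14*I*sqrt(14)) - 135*86 = (-684 - 14*I*sqrt(14)) - 11610 = -12294 - 14*I*sqrt(14)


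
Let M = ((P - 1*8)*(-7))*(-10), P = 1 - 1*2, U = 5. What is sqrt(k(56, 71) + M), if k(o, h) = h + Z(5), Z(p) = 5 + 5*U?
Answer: 23*I ≈ 23.0*I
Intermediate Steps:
Z(p) = 30 (Z(p) = 5 + 5*5 = 5 + 25 = 30)
P = -1 (P = 1 - 2 = -1)
k(o, h) = 30 + h (k(o, h) = h + 30 = 30 + h)
M = -630 (M = ((-1 - 1*8)*(-7))*(-10) = ((-1 - 8)*(-7))*(-10) = -9*(-7)*(-10) = 63*(-10) = -630)
sqrt(k(56, 71) + M) = sqrt((30 + 71) - 630) = sqrt(101 - 630) = sqrt(-529) = 23*I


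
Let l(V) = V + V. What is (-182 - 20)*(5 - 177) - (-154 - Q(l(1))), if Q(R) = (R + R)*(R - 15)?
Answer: 34846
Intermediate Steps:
l(V) = 2*V
Q(R) = 2*R*(-15 + R) (Q(R) = (2*R)*(-15 + R) = 2*R*(-15 + R))
(-182 - 20)*(5 - 177) - (-154 - Q(l(1))) = (-182 - 20)*(5 - 177) - (-154 - 2*2*1*(-15 + 2*1)) = -202*(-172) - (-154 - 2*2*(-15 + 2)) = 34744 - (-154 - 2*2*(-13)) = 34744 - (-154 - 1*(-52)) = 34744 - (-154 + 52) = 34744 - 1*(-102) = 34744 + 102 = 34846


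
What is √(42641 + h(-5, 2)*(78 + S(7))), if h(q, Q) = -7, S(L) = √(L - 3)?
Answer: 13*√249 ≈ 205.14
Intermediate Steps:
S(L) = √(-3 + L)
√(42641 + h(-5, 2)*(78 + S(7))) = √(42641 - 7*(78 + √(-3 + 7))) = √(42641 - 7*(78 + √4)) = √(42641 - 7*(78 + 2)) = √(42641 - 7*80) = √(42641 - 560) = √42081 = 13*√249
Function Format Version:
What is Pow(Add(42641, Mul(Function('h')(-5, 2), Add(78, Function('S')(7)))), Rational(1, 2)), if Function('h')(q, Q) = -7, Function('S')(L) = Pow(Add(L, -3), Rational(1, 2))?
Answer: Mul(13, Pow(249, Rational(1, 2))) ≈ 205.14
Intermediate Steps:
Function('S')(L) = Pow(Add(-3, L), Rational(1, 2))
Pow(Add(42641, Mul(Function('h')(-5, 2), Add(78, Function('S')(7)))), Rational(1, 2)) = Pow(Add(42641, Mul(-7, Add(78, Pow(Add(-3, 7), Rational(1, 2))))), Rational(1, 2)) = Pow(Add(42641, Mul(-7, Add(78, Pow(4, Rational(1, 2))))), Rational(1, 2)) = Pow(Add(42641, Mul(-7, Add(78, 2))), Rational(1, 2)) = Pow(Add(42641, Mul(-7, 80)), Rational(1, 2)) = Pow(Add(42641, -560), Rational(1, 2)) = Pow(42081, Rational(1, 2)) = Mul(13, Pow(249, Rational(1, 2)))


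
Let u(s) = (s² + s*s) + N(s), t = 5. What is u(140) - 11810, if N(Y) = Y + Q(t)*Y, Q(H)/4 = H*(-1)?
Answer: 24730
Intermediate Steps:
Q(H) = -4*H (Q(H) = 4*(H*(-1)) = 4*(-H) = -4*H)
N(Y) = -19*Y (N(Y) = Y + (-4*5)*Y = Y - 20*Y = -19*Y)
u(s) = -19*s + 2*s² (u(s) = (s² + s*s) - 19*s = (s² + s²) - 19*s = 2*s² - 19*s = -19*s + 2*s²)
u(140) - 11810 = 140*(-19 + 2*140) - 11810 = 140*(-19 + 280) - 11810 = 140*261 - 11810 = 36540 - 11810 = 24730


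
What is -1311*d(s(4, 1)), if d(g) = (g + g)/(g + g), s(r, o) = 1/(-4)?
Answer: -1311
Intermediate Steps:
s(r, o) = -¼
d(g) = 1 (d(g) = (2*g)/((2*g)) = (2*g)*(1/(2*g)) = 1)
-1311*d(s(4, 1)) = -1311*1 = -1311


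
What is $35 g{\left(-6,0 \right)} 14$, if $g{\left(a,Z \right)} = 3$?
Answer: $1470$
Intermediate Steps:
$35 g{\left(-6,0 \right)} 14 = 35 \cdot 3 \cdot 14 = 105 \cdot 14 = 1470$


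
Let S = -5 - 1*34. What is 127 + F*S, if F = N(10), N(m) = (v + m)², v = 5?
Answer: -8648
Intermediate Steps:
N(m) = (5 + m)²
S = -39 (S = -5 - 34 = -39)
F = 225 (F = (5 + 10)² = 15² = 225)
127 + F*S = 127 + 225*(-39) = 127 - 8775 = -8648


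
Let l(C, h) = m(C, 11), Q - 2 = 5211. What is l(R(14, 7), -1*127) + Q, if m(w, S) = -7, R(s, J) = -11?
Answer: 5206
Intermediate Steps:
Q = 5213 (Q = 2 + 5211 = 5213)
l(C, h) = -7
l(R(14, 7), -1*127) + Q = -7 + 5213 = 5206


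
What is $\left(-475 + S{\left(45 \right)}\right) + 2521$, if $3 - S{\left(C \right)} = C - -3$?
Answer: $2001$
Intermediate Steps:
$S{\left(C \right)} = - C$ ($S{\left(C \right)} = 3 - \left(C - -3\right) = 3 - \left(C + 3\right) = 3 - \left(3 + C\right) = - C$)
$\left(-475 + S{\left(45 \right)}\right) + 2521 = \left(-475 - 45\right) + 2521 = -520 + 2521 = 2001$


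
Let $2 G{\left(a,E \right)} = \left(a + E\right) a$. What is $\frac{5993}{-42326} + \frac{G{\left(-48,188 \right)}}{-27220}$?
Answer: $- \frac{1045705}{57605686} \approx -0.018153$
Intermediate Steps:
$G{\left(a,E \right)} = \frac{a \left(E + a\right)}{2}$ ($G{\left(a,E \right)} = \frac{\left(a + E\right) a}{2} = \frac{\left(E + a\right) a}{2} = \frac{a \left(E + a\right)}{2}$)
$\frac{5993}{-42326} + \frac{G{\left(-48,188 \right)}}{-27220} = \frac{5993}{-42326} + \frac{\frac{1}{2} \left(-48\right) \left(188 - 48\right)}{-27220} = 5993 \left(- \frac{1}{42326}\right) + \frac{1}{2} \left(-48\right) 140 \left(- \frac{1}{27220}\right) = - \frac{5993}{42326} - - \frac{168}{1361} = - \frac{5993}{42326} + \frac{168}{1361} = - \frac{1045705}{57605686}$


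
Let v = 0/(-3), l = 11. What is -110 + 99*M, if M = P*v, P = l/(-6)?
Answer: -110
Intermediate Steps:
v = 0 (v = 0*(-⅓) = 0)
P = -11/6 (P = 11/(-6) = 11*(-⅙) = -11/6 ≈ -1.8333)
M = 0 (M = -11/6*0 = 0)
-110 + 99*M = -110 + 99*0 = -110 + 0 = -110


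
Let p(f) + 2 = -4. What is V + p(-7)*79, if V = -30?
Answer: -504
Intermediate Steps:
p(f) = -6 (p(f) = -2 - 4 = -6)
V + p(-7)*79 = -30 - 6*79 = -30 - 474 = -504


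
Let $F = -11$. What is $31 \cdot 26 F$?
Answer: $-8866$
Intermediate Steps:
$31 \cdot 26 F = 31 \cdot 26 \left(-11\right) = 806 \left(-11\right) = -8866$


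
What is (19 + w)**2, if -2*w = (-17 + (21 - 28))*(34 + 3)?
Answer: 214369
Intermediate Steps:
w = 444 (w = -(-17 + (21 - 28))*(34 + 3)/2 = -(-17 - 7)*37/2 = -(-12)*37 = -1/2*(-888) = 444)
(19 + w)**2 = (19 + 444)**2 = 463**2 = 214369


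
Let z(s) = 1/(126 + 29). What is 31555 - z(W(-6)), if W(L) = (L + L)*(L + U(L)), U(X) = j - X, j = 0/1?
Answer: 4891024/155 ≈ 31555.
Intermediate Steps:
j = 0 (j = 0*1 = 0)
U(X) = -X (U(X) = 0 - X = -X)
W(L) = 0 (W(L) = (L + L)*(L - L) = (2*L)*0 = 0)
z(s) = 1/155
31555 - z(W(-6)) = 31555 - 1*1/155 = 31555 - 1/155 = 4891024/155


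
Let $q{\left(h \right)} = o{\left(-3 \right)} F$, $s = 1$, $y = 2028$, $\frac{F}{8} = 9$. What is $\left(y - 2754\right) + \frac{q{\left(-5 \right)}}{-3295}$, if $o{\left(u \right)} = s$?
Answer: $- \frac{2392242}{3295} \approx -726.02$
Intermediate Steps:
$F = 72$ ($F = 8 \cdot 9 = 72$)
$o{\left(u \right)} = 1$
$q{\left(h \right)} = 72$ ($q{\left(h \right)} = 1 \cdot 72 = 72$)
$\left(y - 2754\right) + \frac{q{\left(-5 \right)}}{-3295} = \left(2028 - 2754\right) + \frac{72}{-3295} = -726 + 72 \left(- \frac{1}{3295}\right) = -726 - \frac{72}{3295} = - \frac{2392242}{3295}$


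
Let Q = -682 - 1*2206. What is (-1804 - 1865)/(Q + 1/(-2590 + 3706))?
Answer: 4094604/3223007 ≈ 1.2704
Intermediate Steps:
Q = -2888 (Q = -682 - 2206 = -2888)
(-1804 - 1865)/(Q + 1/(-2590 + 3706)) = (-1804 - 1865)/(-2888 + 1/(-2590 + 3706)) = -3669/(-2888 + 1/1116) = -3669/(-3223007/1116) = -3669*(-1116/3223007) = 4094604/3223007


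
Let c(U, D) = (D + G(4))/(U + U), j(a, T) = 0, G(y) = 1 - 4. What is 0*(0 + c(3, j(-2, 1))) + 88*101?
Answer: 8888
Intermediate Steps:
G(y) = -3
c(U, D) = (-3 + D)/(2*U) (c(U, D) = (D - 3)/(U + U) = (-3 + D)/((2*U)) = (-3 + D)*(1/(2*U)) = (-3 + D)/(2*U))
0*(0 + c(3, j(-2, 1))) + 88*101 = 0*(0 + (½)*(-3 + 0)/3) + 88*101 = 0*(0 + (½)*(⅓)*(-3)) + 8888 = 0*(0 - ½) + 8888 = 0*(-½) + 8888 = 0 + 8888 = 8888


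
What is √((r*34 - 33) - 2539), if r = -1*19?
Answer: I*√3218 ≈ 56.727*I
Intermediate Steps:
r = -19
√((r*34 - 33) - 2539) = √((-19*34 - 33) - 2539) = √((-646 - 33) - 2539) = √(-679 - 2539) = √(-3218) = I*√3218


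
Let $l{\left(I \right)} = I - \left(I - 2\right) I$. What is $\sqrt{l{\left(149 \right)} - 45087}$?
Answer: $i \sqrt{66841} \approx 258.54 i$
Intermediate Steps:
$l{\left(I \right)} = I - I \left(-2 + I\right)$ ($l{\left(I \right)} = I - \left(-2 + I\right) I = I - I \left(-2 + I\right)$)
$\sqrt{l{\left(149 \right)} - 45087} = \sqrt{149 \left(3 - 149\right) - 45087} = \sqrt{149 \left(-146\right) - 45087} = \sqrt{-21754 - 45087} = \sqrt{-66841} = i \sqrt{66841}$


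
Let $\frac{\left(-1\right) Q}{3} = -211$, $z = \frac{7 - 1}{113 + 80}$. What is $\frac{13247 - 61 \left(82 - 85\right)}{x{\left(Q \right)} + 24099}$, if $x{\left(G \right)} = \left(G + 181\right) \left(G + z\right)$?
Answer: $\frac{152470}{6123621} \approx 0.024899$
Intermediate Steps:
$z = \frac{6}{193} \approx 0.031088$
$Q = 633$ ($Q = \left(-3\right) \left(-211\right) = 633$)
$x{\left(G \right)} = \left(181 + G\right) \left(\frac{6}{193} + G\right)$ ($x{\left(G \right)} = \left(G + 181\right) \left(G + \frac{6}{193}\right) = \left(181 + G\right) \left(\frac{6}{193} + G\right)$)
$\frac{13247 - 61 \left(82 - 85\right)}{x{\left(Q \right)} + 24099} = \frac{13247 - 61 \left(82 - 85\right)}{\left(\frac{1086}{193} + 633^{2} + \frac{34939}{193} \cdot 633\right) + 24099} = \frac{13247 - -183}{\left(\frac{1086}{193} + 400689 + \frac{22116387}{193}\right) + 24099} = \frac{13247 + 183}{\frac{99450450}{193} + 24099} = \frac{13430}{\frac{104101557}{193}} = 13430 \cdot \frac{193}{104101557} = \frac{152470}{6123621}$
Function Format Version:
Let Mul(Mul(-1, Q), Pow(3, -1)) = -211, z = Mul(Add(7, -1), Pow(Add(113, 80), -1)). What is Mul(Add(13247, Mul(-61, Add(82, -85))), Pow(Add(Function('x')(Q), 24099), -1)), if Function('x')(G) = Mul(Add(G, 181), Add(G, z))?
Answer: Rational(152470, 6123621) ≈ 0.024899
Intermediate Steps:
z = Rational(6, 193) (z = Mul(6, Pow(193, -1)) = Mul(6, Rational(1, 193)) = Rational(6, 193) ≈ 0.031088)
Q = 633 (Q = Mul(-3, -211) = 633)
Function('x')(G) = Mul(Add(181, G), Add(Rational(6, 193), G)) (Function('x')(G) = Mul(Add(G, 181), Add(G, Rational(6, 193))) = Mul(Add(181, G), Add(Rational(6, 193), G)))
Mul(Add(13247, Mul(-61, Add(82, -85))), Pow(Add(Function('x')(Q), 24099), -1)) = Mul(Add(13247, Mul(-61, Add(82, -85))), Pow(Add(Add(Rational(1086, 193), Pow(633, 2), Mul(Rational(34939, 193), 633)), 24099), -1)) = Mul(Add(13247, Mul(-61, -3)), Pow(Add(Add(Rational(1086, 193), 400689, Rational(22116387, 193)), 24099), -1)) = Mul(Add(13247, 183), Pow(Add(Rational(99450450, 193), 24099), -1)) = Mul(13430, Pow(Rational(104101557, 193), -1)) = Mul(13430, Rational(193, 104101557)) = Rational(152470, 6123621)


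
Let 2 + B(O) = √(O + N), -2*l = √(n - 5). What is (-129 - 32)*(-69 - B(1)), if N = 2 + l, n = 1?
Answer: 10787 + 161*√(3 - I) ≈ 11070.0 - 45.861*I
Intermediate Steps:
l = -I (l = -√(1 - 5)/2 = -I ≈ -1.0*I)
N = 2 - I ≈ 2.0 - 1.0*I
B(O) = -2 + √(2 + O - I) (B(O) = -2 + √(O + (2 - I)) = -2 + √(2 + O - I))
(-129 - 32)*(-69 - B(1)) = (-129 - 32)*(-69 - (-2 + √(2 + 1 - I))) = -161*(-69 - (-2 + √(3 - I))) = -161*(-69 + (2 - √(3 - I))) = -161*(-67 - √(3 - I)) = 10787 + 161*√(3 - I)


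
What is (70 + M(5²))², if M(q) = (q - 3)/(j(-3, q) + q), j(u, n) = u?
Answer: 5041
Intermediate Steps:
M(q) = 1 (M(q) = (q - 3)/(-3 + q) = (-3 + q)/(-3 + q) = 1)
(70 + M(5²))² = (70 + 1)² = 71² = 5041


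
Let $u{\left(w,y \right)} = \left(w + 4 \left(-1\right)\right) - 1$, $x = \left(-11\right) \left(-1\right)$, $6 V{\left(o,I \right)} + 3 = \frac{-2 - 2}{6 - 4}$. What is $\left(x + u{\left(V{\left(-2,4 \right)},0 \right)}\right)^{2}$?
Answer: $\frac{961}{36} \approx 26.694$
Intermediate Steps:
$V{\left(o,I \right)} = - \frac{5}{6}$ ($V{\left(o,I \right)} = - \frac{1}{2} + \frac{\left(-2 - 2\right) \frac{1}{6 - 4}}{6} = - \frac{1}{2} + \frac{\left(-4\right) \frac{1}{2}}{6} = - \frac{1}{2} + \frac{1}{6} \left(-2\right) = - \frac{1}{2} - \frac{1}{3} = - \frac{5}{6}$)
$x = 11$
$u{\left(w,y \right)} = -5 + w$ ($u{\left(w,y \right)} = \left(w - 4\right) - 1 = \left(-4 + w\right) - 1 = -5 + w$)
$\left(x + u{\left(V{\left(-2,4 \right)},0 \right)}\right)^{2} = \left(11 - \frac{35}{6}\right)^{2} = \left(\frac{31}{6}\right)^{2} = \frac{961}{36}$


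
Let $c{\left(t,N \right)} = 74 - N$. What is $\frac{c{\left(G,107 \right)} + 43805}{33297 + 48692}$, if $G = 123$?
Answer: $\frac{43772}{81989} \approx 0.53388$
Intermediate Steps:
$\frac{c{\left(G,107 \right)} + 43805}{33297 + 48692} = \frac{\left(74 - 107\right) + 43805}{33297 + 48692} = \frac{\left(74 - 107\right) + 43805}{81989} = \left(-33 + 43805\right) \frac{1}{81989} = 43772 \cdot \frac{1}{81989} = \frac{43772}{81989}$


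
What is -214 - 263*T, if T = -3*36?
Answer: 28190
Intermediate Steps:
T = -108
-214 - 263*T = -214 - 263*(-108) = -214 + 28404 = 28190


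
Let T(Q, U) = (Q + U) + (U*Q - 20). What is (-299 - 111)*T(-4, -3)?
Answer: 6150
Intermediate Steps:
T(Q, U) = -20 + Q + U + Q*U (T(Q, U) = (Q + U) + (Q*U - 20) = (Q + U) + (-20 + Q*U) = -20 + Q + U + Q*U)
(-299 - 111)*T(-4, -3) = (-299 - 111)*(-20 - 4 - 3 - 4*(-3)) = -410*(-20 - 4 - 3 + 12) = -410*(-15) = 6150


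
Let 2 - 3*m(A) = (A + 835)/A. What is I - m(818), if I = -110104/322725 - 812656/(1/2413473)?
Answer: -172589292827276260899/87996350 ≈ -1.9613e+12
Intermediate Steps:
m(A) = 2/3 - (835 + A)/(3*A) (m(A) = 2/3 - (A + 835)/(3*A) = 2/3 - (835 + A)/(3*A))
I = -632968066603704904/322725 (I = -110104*1/322725 - 812656/1/2413473 = -110104/322725 - 812656*2413473 = -110104/322725 - 1961323314288 = -632968066603704904/322725 ≈ -1.9613e+12)
I - m(818) = -632968066603704904/322725 - (-835 + 818)/(3*818) = -632968066603704904/322725 - (-17)/(3*818) = -632968066603704904/322725 - 1*(-17/2454) = -632968066603704904/322725 + 17/2454 = -172589292827276260899/87996350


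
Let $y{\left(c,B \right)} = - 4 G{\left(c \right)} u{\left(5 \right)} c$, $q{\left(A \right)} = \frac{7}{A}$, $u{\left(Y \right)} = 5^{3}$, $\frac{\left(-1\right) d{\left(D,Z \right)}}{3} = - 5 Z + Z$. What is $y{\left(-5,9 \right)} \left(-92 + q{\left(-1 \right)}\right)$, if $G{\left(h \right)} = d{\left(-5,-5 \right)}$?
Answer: $14850000$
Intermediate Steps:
$d{\left(D,Z \right)} = 12 Z$ ($d{\left(D,Z \right)} = - 3 \left(- 5 Z + Z\right) = - 3 \left(- 4 Z\right) = 12 Z$)
$u{\left(Y \right)} = 125$
$G{\left(h \right)} = -60$ ($G{\left(h \right)} = 12 \left(-5\right) = -60$)
$y{\left(c,B \right)} = 30000 c$ ($y{\left(c,B \right)} = \left(-4\right) \left(-60\right) 125 c = 240 \cdot 125 c = 30000 c$)
$y{\left(-5,9 \right)} \left(-92 + q{\left(-1 \right)}\right) = 30000 \left(-5\right) \left(-92 + \frac{7}{-1}\right) = - 150000 \left(-92 + 7 \left(-1\right)\right) = - 150000 \left(-92 - 7\right) = \left(-150000\right) \left(-99\right) = 14850000$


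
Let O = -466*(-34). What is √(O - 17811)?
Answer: I*√1967 ≈ 44.351*I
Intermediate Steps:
O = 15844
√(O - 17811) = √(15844 - 17811) = √(-1967) = I*√1967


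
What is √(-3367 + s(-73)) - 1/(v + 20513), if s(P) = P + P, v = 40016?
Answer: -1/60529 + I*√3513 ≈ -1.6521e-5 + 59.271*I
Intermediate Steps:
s(P) = 2*P
√(-3367 + s(-73)) - 1/(v + 20513) = √(-3367 + 2*(-73)) - 1/(40016 + 20513) = √(-3367 - 146) - 1/60529 = √(-3513) - 1*1/60529 = I*√3513 - 1/60529 = -1/60529 + I*√3513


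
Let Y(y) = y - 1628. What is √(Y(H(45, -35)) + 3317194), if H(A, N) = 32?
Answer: √3315598 ≈ 1820.9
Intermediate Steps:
Y(y) = -1628 + y
√(Y(H(45, -35)) + 3317194) = √((-1628 + 32) + 3317194) = √(-1596 + 3317194) = √3315598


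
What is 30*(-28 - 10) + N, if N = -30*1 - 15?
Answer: -1185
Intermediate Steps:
N = -45 (N = -30 - 15 = -45)
30*(-28 - 10) + N = 30*(-28 - 10) - 45 = 30*(-38) - 45 = -1140 - 45 = -1185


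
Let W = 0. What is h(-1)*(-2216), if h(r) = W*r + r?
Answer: 2216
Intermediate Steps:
h(r) = r (h(r) = 0*r + r = 0 + r = r)
h(-1)*(-2216) = -1*(-2216) = 2216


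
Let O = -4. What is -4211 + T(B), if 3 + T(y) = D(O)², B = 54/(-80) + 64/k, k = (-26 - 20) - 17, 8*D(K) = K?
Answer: -16855/4 ≈ -4213.8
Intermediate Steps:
D(K) = K/8
k = -63 (k = -46 - 17 = -63)
B = -4261/2520 (B = 54/(-80) + 64/(-63) = 54*(-1/80) + 64*(-1/63) = -27/40 - 64/63 = -4261/2520 ≈ -1.6909)
T(y) = -11/4 (T(y) = -3 + ((⅛)*(-4))² = -3 + (-½)² = -3 + ¼ = -11/4)
-4211 + T(B) = -4211 - 11/4 = -16855/4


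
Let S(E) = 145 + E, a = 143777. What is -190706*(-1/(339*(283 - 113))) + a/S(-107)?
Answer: 243915157/64410 ≈ 3786.9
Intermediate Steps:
-190706*(-1/(339*(283 - 113))) + a/S(-107) = -190706*(-1/(339*(283 - 113))) + 143777/(145 - 107) = -190706/(170*(-339)) + 143777/38 = -190706/(-57630) + 143777*(1/38) = -190706*(-1/57630) + 143777/38 = 5609/1695 + 143777/38 = 243915157/64410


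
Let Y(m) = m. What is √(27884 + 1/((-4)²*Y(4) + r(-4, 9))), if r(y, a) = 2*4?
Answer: √4015298/12 ≈ 166.99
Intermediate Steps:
r(y, a) = 8
√(27884 + 1/((-4)²*Y(4) + r(-4, 9))) = √(27884 + 1/((-4)²*4 + 8)) = √(27884 + 1/(16*4 + 8)) = √(27884 + 1/(64 + 8)) = √(27884 + 1/72) = √(2007649/72) = √4015298/12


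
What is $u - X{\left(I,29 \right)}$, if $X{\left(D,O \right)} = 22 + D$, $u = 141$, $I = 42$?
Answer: $77$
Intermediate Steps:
$u - X{\left(I,29 \right)} = 141 - \left(22 + 42\right) = 141 - 64 = 77$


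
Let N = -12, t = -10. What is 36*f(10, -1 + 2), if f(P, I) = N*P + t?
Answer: -4680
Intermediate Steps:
f(P, I) = -10 - 12*P (f(P, I) = -12*P - 10 = -10 - 12*P)
36*f(10, -1 + 2) = 36*(-10 - 12*10) = 36*(-10 - 120) = 36*(-130) = -4680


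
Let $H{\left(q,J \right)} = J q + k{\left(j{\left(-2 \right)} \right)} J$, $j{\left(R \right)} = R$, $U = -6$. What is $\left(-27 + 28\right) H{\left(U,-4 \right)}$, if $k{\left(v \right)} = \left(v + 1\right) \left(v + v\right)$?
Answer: $8$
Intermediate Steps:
$k{\left(v \right)} = 2 v \left(1 + v\right)$ ($k{\left(v \right)} = \left(1 + v\right) 2 v = 2 v \left(1 + v\right)$)
$H{\left(q,J \right)} = 4 J + J q$ ($H{\left(q,J \right)} = J q + 2 \left(-2\right) \left(1 - 2\right) J = J q + 2 \left(-2\right) \left(-1\right) J = J q + 4 J = 4 J + J q$)
$\left(-27 + 28\right) H{\left(U,-4 \right)} = \left(-27 + 28\right) \left(- 4 \left(4 - 6\right)\right) = 1 \left(\left(-4\right) \left(-2\right)\right) = 1 \cdot 8 = 8$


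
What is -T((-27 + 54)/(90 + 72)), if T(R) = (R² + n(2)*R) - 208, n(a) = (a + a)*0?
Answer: 7487/36 ≈ 207.97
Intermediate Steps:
n(a) = 0 (n(a) = (2*a)*0 = 0)
T(R) = -208 + R² (T(R) = (R² + 0*R) - 208 = (R² + 0) - 208 = R² - 208 = -208 + R²)
-T((-27 + 54)/(90 + 72)) = -(-208 + ((-27 + 54)/(90 + 72))²) = -(-208 + (27/162)²) = -(-208 + (27*(1/162))²) = -(-208 + (⅙)²) = -(-208 + 1/36) = -1*(-7487/36) = 7487/36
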